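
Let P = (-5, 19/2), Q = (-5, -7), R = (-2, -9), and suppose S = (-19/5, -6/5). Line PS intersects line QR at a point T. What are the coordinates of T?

Barycentric coordinates of S with respect to PQR: (2/5, 1/5, 2/5).
On side QR the P-coordinate is zero; dropping S's P-weight 2/5 and renormalizing the remaining 1/5 : 2/5 gives weights 1/3, 2/3 on Q, R.
T = (1/3)·(-5, -7) + (2/3)·(-2, -9) = (-3, -25/3).

(-3, -25/3)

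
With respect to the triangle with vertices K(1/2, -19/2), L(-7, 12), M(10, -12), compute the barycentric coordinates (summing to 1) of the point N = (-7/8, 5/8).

(1/4, 1/2, 1/4)

Signed area of the reference triangle: [KLM] = ½·((1/2)·(12−(-12)) + (-7)·(-12−(-19/2)) + 10·(-19/2−12)) = ½·(12 + 35/2 − 215) = -371/4.
[NLM] = ½·((-7/8)·(12−(-12)) + (-7)·(-12−(5/8)) + 10·(5/8−12)) = ½·(-21 + 707/8 − 455/4) = -371/16, so the K-coordinate is (-371/16)/(-371/4) = 1/4.
[KNM] = ½·((1/2)·(5/8−(-12)) + (-7/8)·(-12−(-19/2)) + 10·(-19/2−(5/8))) = ½·(101/16 + 35/16 − 405/4) = -371/8, so the L-coordinate is 1/2.
[KLN] = ½·((1/2)·(12−(5/8)) + (-7)·(5/8−(-19/2)) + (-7/8)·(-19/2−12)) = ½·(91/16 − 567/8 + 301/16) = -371/16, so the M-coordinate is 1/4.
Check: 1/4 + 1/2 + 1/4 = 1.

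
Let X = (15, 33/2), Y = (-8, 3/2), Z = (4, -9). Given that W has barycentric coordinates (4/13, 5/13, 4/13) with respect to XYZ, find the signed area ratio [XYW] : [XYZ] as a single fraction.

The signed ratio [XYW]/[XYZ] equals the barycentric coordinate of W at vertex Z, which is 4/13.

4/13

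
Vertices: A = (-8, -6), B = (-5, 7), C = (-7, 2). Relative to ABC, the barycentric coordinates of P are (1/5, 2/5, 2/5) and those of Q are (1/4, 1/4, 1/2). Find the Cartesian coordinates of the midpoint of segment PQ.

Barycentric coordinates of the midpoint are the average: (9/40, 13/40, 9/20).
Converting: (9/40)·A + (13/40)·B + (9/20)·C = (-263/40, 73/40).

(-263/40, 73/40)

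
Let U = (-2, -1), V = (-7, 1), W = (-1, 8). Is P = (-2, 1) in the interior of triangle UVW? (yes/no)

yes

Barycentric coordinates of P: (35/47, 2/47, 10/47).
The three coordinates are positive, positive, positive; a point is interior exactly when all three are positive.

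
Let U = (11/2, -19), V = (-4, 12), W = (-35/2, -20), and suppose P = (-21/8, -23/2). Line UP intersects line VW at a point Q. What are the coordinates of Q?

Barycentric coordinates of P with respect to UVW: (1/2, 1/4, 1/4).
On side VW the U-coordinate is zero; dropping P's U-weight 1/2 and renormalizing the remaining 1/4 : 1/4 gives weights 1/2, 1/2 on V, W.
Q = (1/2)·(-4, 12) + (1/2)·(-35/2, -20) = (-43/4, -4).

(-43/4, -4)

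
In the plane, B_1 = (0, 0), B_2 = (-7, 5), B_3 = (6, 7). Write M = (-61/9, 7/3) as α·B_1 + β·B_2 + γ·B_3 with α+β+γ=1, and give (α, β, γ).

Signed area of the reference triangle: [B_1B_2B_3] = ½·(0·(5−7) + (-7)·(7−0) + 6·(0−5)) = ½·(0 − 49 − 30) = -79/2.
[MB_2B_3] = ½·((-61/9)·(5−7) + (-7)·(7−(7/3)) + 6·(7/3−5)) = ½·(122/9 − 98/3 − 16) = -158/9, so the B_1-coordinate is (-158/9)/(-79/2) = 4/9.
[B_1MB_3] = ½·(0·(7/3−7) + (-61/9)·(7−0) + 6·(0−(7/3))) = ½·(0 − 427/9 − 14) = -553/18, so the B_2-coordinate is 7/9.
[B_1B_2M] = ½·(0·(5−(7/3)) + (-7)·(7/3−0) + (-61/9)·(0−5)) = ½·(0 − 49/3 + 305/9) = 79/9, so the B_3-coordinate is -2/9.

(4/9, 7/9, -2/9)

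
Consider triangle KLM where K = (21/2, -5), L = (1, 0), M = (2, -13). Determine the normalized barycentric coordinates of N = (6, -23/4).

(1/2, 1/4, 1/4)

Signed area of the reference triangle: [KLM] = ½·((21/2)·(0−(-13)) + 1·(-13−(-5)) + 2·(-5−0)) = ½·(273/2 − 8 − 10) = 237/4.
[NLM] = ½·(6·(0−(-13)) + 1·(-13−(-23/4)) + 2·(-23/4−0)) = ½·(78 − 29/4 − 23/2) = 237/8, so the K-coordinate is (237/8)/(237/4) = 1/2.
[KNM] = ½·((21/2)·(-23/4−(-13)) + 6·(-13−(-5)) + 2·(-5−(-23/4))) = ½·(609/8 − 48 + 3/2) = 237/16, so the L-coordinate is 1/4.
[KLN] = ½·((21/2)·(0−(-23/4)) + 1·(-23/4−(-5)) + 6·(-5−0)) = ½·(483/8 − 3/4 − 30) = 237/16, so the M-coordinate is 1/4.
Check: 1/2 + 1/4 + 1/4 = 1.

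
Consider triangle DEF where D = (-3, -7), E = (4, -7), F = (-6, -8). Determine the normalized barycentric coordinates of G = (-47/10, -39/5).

(1/10, 1/10, 4/5)

Signed area of the reference triangle: [DEF] = ½·((-3)·(-7−(-8)) + 4·(-8−(-7)) + (-6)·(-7−(-7))) = ½·(-3 − 4 + 0) = -7/2.
[GEF] = ½·((-47/10)·(-7−(-8)) + 4·(-8−(-39/5)) + (-6)·(-39/5−(-7))) = ½·(-47/10 − 4/5 + 24/5) = -7/20, so the D-coordinate is (-7/20)/(-7/2) = 1/10.
[DGF] = ½·((-3)·(-39/5−(-8)) + (-47/10)·(-8−(-7)) + (-6)·(-7−(-39/5))) = ½·(-3/5 + 47/10 − 24/5) = -7/20, so the E-coordinate is 1/10.
[DEG] = ½·((-3)·(-7−(-39/5)) + 4·(-39/5−(-7)) + (-47/10)·(-7−(-7))) = ½·(-12/5 − 16/5 + 0) = -14/5, so the F-coordinate is 4/5.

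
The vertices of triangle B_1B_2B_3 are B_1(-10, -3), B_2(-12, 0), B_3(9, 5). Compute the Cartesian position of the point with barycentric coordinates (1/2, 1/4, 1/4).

(-23/4, -1/4)

M = (1/2)·B_1 + (1/4)·B_2 + (1/4)·B_3.
x-coordinate: (1/2)·(-10) + (1/4)·(-12) + (1/4)·9 = -23/4.
y-coordinate: (1/2)·(-3) + (1/4)·0 + (1/4)·5 = -1/4.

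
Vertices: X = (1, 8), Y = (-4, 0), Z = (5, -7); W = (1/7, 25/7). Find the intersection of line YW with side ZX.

(9/5, 5)

Barycentric coordinates of W with respect to XYZ: (4/7, 2/7, 1/7).
On side ZX the Y-coordinate is zero; dropping W's Y-weight 2/7 and renormalizing the remaining 1/7 : 4/7 gives weights 1/5, 4/5 on Z, X.
V = (1/5)·(5, -7) + (4/5)·(1, 8) = (9/5, 5).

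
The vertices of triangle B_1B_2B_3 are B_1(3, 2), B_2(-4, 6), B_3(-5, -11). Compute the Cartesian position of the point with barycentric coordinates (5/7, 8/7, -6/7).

(13/7, 124/7)

M = (5/7)·B_1 + (8/7)·B_2 + (-6/7)·B_3.
x-coordinate: (5/7)·3 + (8/7)·(-4) + (-6/7)·(-5) = 13/7.
y-coordinate: (5/7)·2 + (8/7)·6 + (-6/7)·(-11) = 124/7.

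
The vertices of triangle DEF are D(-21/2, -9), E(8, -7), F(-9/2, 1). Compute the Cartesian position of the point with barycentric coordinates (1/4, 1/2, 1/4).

G = (1/4)·D + (1/2)·E + (1/4)·F.
x-coordinate: (1/4)·(-21/2) + (1/2)·8 + (1/4)·(-9/2) = 1/4.
y-coordinate: (1/4)·(-9) + (1/2)·(-7) + (1/4)·1 = -11/2.

(1/4, -11/2)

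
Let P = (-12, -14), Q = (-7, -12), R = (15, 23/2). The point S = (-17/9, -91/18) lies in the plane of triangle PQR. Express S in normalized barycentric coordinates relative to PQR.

Signed area of the reference triangle: [PQR] = ½·((-12)·(-12−(23/2)) + (-7)·(23/2−(-14)) + 15·(-14−(-12))) = ½·(282 − 357/2 − 30) = 147/4.
[SQR] = ½·((-17/9)·(-12−(23/2)) + (-7)·(23/2−(-91/18)) + 15·(-91/18−(-12))) = ½·(799/18 − 1043/9 + 625/6) = 49/3, so the P-coordinate is (49/3)/(147/4) = 4/9.
[PSR] = ½·((-12)·(-91/18−(23/2)) + (-17/9)·(23/2−(-14)) + 15·(-14−(-91/18))) = ½·(596/3 − 289/6 − 805/6) = 49/6, so the Q-coordinate is 2/9.
[PQS] = ½·((-12)·(-12−(-91/18)) + (-7)·(-91/18−(-14)) + (-17/9)·(-14−(-12))) = ½·(250/3 − 1127/18 + 34/9) = 49/4, so the R-coordinate is 1/3.
Check: 4/9 + 2/9 + 1/3 = 1.

(4/9, 2/9, 1/3)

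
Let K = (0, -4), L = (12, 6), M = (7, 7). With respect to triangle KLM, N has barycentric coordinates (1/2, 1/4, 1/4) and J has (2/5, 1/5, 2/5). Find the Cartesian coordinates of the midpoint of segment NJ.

(199/40, 73/40)

Barycentric coordinates of the midpoint are the average: (9/20, 9/40, 13/40).
Converting: (9/20)·K + (9/40)·L + (13/40)·M = (199/40, 73/40).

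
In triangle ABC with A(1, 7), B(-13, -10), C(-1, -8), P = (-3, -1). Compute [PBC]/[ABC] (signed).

[ABC] = ½·(1·(-10−(-8)) + (-13)·(-8−7) + (-1)·(7−(-10))) = ½·(-2 + 195 − 17) = 88.
[PBC] = ½·((-3)·(-10−(-8)) + (-13)·(-8−(-1)) + (-1)·(-1−(-10))) = ½·(6 + 91 − 9) = 44, so the ratio is 44/88 = 1/2.

1/2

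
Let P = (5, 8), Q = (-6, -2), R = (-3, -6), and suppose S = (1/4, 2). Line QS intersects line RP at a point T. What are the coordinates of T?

Barycentric coordinates of S with respect to PQR: (1/2, 1/4, 1/4).
On side RP the Q-coordinate is zero; dropping S's Q-weight 1/4 and renormalizing the remaining 1/4 : 1/2 gives weights 1/3, 2/3 on R, P.
T = (1/3)·(-3, -6) + (2/3)·(5, 8) = (7/3, 10/3).

(7/3, 10/3)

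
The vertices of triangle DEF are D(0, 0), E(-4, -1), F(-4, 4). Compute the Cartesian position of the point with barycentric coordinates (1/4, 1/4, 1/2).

G = (1/4)·D + (1/4)·E + (1/2)·F.
x-coordinate: (1/4)·0 + (1/4)·(-4) + (1/2)·(-4) = -3.
y-coordinate: (1/4)·0 + (1/4)·(-1) + (1/2)·4 = 7/4.

(-3, 7/4)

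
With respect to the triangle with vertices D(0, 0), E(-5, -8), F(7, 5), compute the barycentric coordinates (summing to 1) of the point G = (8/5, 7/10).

Signed area of the reference triangle: [DEF] = ½·(0·(-8−5) + (-5)·(5−0) + 7·(0−(-8))) = ½·(0 − 25 + 56) = 31/2.
[GEF] = ½·((8/5)·(-8−5) + (-5)·(5−(7/10)) + 7·(7/10−(-8))) = ½·(-104/5 − 43/2 + 609/10) = 93/10, so the D-coordinate is (93/10)/(31/2) = 3/5.
[DGF] = ½·(0·(7/10−5) + (8/5)·(5−0) + 7·(0−(7/10))) = ½·(0 + 8 − 49/10) = 31/20, so the E-coordinate is 1/10.
[DEG] = ½·(0·(-8−(7/10)) + (-5)·(7/10−0) + (8/5)·(0−(-8))) = ½·(0 − 7/2 + 64/5) = 93/20, so the F-coordinate is 3/10.
Check: 3/5 + 1/10 + 3/10 = 1.

(3/5, 1/10, 3/10)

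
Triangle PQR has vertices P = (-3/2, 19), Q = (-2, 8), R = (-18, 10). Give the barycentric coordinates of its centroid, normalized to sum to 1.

The centroid is the average of the vertices, so each weight is 1/3.

(1/3, 1/3, 1/3)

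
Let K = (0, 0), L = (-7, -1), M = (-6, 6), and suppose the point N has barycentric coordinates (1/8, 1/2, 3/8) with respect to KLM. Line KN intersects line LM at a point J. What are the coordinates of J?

(-46/7, 2)

Line KN meets LM where the K-coordinate vanishes; zeroing N's K-weight and renormalizing leaves L, M-weights 1/2 : 3/8 → (4/7, 3/7).
So J = (4/7)·L + (3/7)·M = (-46/7, 2).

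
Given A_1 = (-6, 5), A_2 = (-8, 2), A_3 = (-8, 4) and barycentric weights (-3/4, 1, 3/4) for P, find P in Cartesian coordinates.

(-19/2, 5/4)

P = (-3/4)·A_1 + 1·A_2 + (3/4)·A_3.
x-coordinate: (-3/4)·(-6) + 1·(-8) + (3/4)·(-8) = -19/2.
y-coordinate: (-3/4)·5 + 1·2 + (3/4)·4 = 5/4.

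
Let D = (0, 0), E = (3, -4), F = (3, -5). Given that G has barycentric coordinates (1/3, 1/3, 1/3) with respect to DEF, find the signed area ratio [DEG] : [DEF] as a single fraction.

The signed ratio [DEG]/[DEF] equals the barycentric coordinate of G at vertex F, which is 1/3.

1/3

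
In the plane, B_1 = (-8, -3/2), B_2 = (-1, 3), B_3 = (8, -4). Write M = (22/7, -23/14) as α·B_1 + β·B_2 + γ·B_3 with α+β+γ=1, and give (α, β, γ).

Signed area of the reference triangle: [B_1B_2B_3] = ½·((-8)·(3−(-4)) + (-1)·(-4−(-3/2)) + 8·(-3/2−3)) = ½·(-56 + 5/2 − 36) = -179/4.
[MB_2B_3] = ½·((22/7)·(3−(-4)) + (-1)·(-4−(-23/14)) + 8·(-23/14−3)) = ½·(22 + 33/14 − 260/7) = -179/28, so the B_1-coordinate is (-179/28)/(-179/4) = 1/7.
[B_1MB_3] = ½·((-8)·(-23/14−(-4)) + (22/7)·(-4−(-3/2)) + 8·(-3/2−(-23/14))) = ½·(-132/7 − 55/7 + 8/7) = -179/14, so the B_2-coordinate is 2/7.
[B_1B_2M] = ½·((-8)·(3−(-23/14)) + (-1)·(-23/14−(-3/2)) + (22/7)·(-3/2−3)) = ½·(-260/7 + 1/7 − 99/7) = -179/7, so the B_3-coordinate is 4/7.

(1/7, 2/7, 4/7)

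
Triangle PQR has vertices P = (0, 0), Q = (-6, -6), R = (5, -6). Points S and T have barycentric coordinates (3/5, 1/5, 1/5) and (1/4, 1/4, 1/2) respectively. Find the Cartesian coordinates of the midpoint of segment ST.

(2/5, -69/20)

Barycentric coordinates of the midpoint are the average: (17/40, 9/40, 7/20).
Converting: (17/40)·P + (9/40)·Q + (7/20)·R = (2/5, -69/20).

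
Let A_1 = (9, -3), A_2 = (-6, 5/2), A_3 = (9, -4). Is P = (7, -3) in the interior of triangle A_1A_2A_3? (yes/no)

yes

Barycentric coordinates of P: (2/15, 2/15, 11/15).
The three coordinates are positive, positive, positive; a point is interior exactly when all three are positive.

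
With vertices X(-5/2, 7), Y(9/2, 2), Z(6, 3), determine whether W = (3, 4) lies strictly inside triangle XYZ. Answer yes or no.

yes

Barycentric coordinates of W: (9/29, 7/29, 13/29).
The three coordinates are positive, positive, positive; a point is interior exactly when all three are positive.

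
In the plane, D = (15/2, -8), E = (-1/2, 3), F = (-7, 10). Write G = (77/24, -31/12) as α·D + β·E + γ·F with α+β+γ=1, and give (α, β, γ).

Signed area of the reference triangle: [DEF] = ½·((15/2)·(3−10) + (-1/2)·(10−(-8)) + (-7)·(-8−3)) = ½·(-105/2 − 9 + 77) = 31/4.
[GEF] = ½·((77/24)·(3−10) + (-1/2)·(10−(-31/12)) + (-7)·(-31/12−3)) = ½·(-539/24 − 151/24 + 469/12) = 31/6, so the D-coordinate is (31/6)/(31/4) = 2/3.
[DGF] = ½·((15/2)·(-31/12−10) + (77/24)·(10−(-8)) + (-7)·(-8−(-31/12))) = ½·(-755/8 + 231/4 + 455/12) = 31/48, so the E-coordinate is 1/12.
[DEG] = ½·((15/2)·(3−(-31/12)) + (-1/2)·(-31/12−(-8)) + (77/24)·(-8−3)) = ½·(335/8 − 65/24 − 847/24) = 31/16, so the F-coordinate is 1/4.
Check: 2/3 + 1/12 + 1/4 = 1.

(2/3, 1/12, 1/4)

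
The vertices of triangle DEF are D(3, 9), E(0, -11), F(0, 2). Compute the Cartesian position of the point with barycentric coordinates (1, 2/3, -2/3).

(3, 1/3)

G = 1·D + (2/3)·E + (-2/3)·F.
x-coordinate: 1·3 + (2/3)·0 + (-2/3)·0 = 3.
y-coordinate: 1·9 + (2/3)·(-11) + (-2/3)·2 = 1/3.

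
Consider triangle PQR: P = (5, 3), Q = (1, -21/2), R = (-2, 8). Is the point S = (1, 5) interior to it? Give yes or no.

yes

Barycentric coordinates of S: (93/229, 12/229, 124/229).
The three coordinates are positive, positive, positive; a point is interior exactly when all three are positive.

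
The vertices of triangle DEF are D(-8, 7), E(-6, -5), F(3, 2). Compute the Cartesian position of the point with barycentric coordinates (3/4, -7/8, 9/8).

(21/8, 95/8)

G = (3/4)·D + (-7/8)·E + (9/8)·F.
x-coordinate: (3/4)·(-8) + (-7/8)·(-6) + (9/8)·3 = 21/8.
y-coordinate: (3/4)·7 + (-7/8)·(-5) + (9/8)·2 = 95/8.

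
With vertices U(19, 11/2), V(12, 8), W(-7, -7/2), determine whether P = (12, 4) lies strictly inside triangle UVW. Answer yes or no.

Barycentric coordinates of P: (19/32, 3/16, 7/32).
The three coordinates are positive, positive, positive; a point is interior exactly when all three are positive.

yes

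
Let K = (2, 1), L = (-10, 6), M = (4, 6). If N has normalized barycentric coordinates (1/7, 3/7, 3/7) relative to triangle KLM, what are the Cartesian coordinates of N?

N = (1/7)·K + (3/7)·L + (3/7)·M.
x-coordinate: (1/7)·2 + (3/7)·(-10) + (3/7)·4 = -16/7.
y-coordinate: (1/7)·1 + (3/7)·6 + (3/7)·6 = 37/7.

(-16/7, 37/7)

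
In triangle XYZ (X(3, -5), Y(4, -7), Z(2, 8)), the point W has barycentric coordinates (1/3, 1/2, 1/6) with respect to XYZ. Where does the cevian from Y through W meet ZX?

(8/3, -2/3)

Line YW meets ZX where the Y-coordinate vanishes; zeroing W's Y-weight and renormalizing leaves Z, X-weights 1/6 : 1/3 → (1/3, 2/3).
So V = (1/3)·Z + (2/3)·X = (8/3, -2/3).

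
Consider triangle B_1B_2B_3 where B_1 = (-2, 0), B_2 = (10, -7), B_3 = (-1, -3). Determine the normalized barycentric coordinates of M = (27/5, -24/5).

Signed area of the reference triangle: [B_1B_2B_3] = ½·((-2)·(-7−(-3)) + 10·(-3−0) + (-1)·(0−(-7))) = ½·(8 − 30 − 7) = -29/2.
[MB_2B_3] = ½·((27/5)·(-7−(-3)) + 10·(-3−(-24/5)) + (-1)·(-24/5−(-7))) = ½·(-108/5 + 18 − 11/5) = -29/10, so the B_1-coordinate is (-29/10)/(-29/2) = 1/5.
[B_1MB_3] = ½·((-2)·(-24/5−(-3)) + (27/5)·(-3−0) + (-1)·(0−(-24/5))) = ½·(18/5 − 81/5 − 24/5) = -87/10, so the B_2-coordinate is 3/5.
[B_1B_2M] = ½·((-2)·(-7−(-24/5)) + 10·(-24/5−0) + (27/5)·(0−(-7))) = ½·(22/5 − 48 + 189/5) = -29/10, so the B_3-coordinate is 1/5.
Check: 1/5 + 3/5 + 1/5 = 1.

(1/5, 3/5, 1/5)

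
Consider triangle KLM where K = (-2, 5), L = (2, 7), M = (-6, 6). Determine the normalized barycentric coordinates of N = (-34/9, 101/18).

(4/9, 1/18, 1/2)

Signed area of the reference triangle: [KLM] = ½·((-2)·(7−6) + 2·(6−5) + (-6)·(5−7)) = ½·(-2 + 2 + 12) = 6.
[NLM] = ½·((-34/9)·(7−6) + 2·(6−(101/18)) + (-6)·(101/18−7)) = ½·(-34/9 + 7/9 + 25/3) = 8/3, so the K-coordinate is (8/3)/6 = 4/9.
[KNM] = ½·((-2)·(101/18−6) + (-34/9)·(6−5) + (-6)·(5−(101/18))) = ½·(7/9 − 34/9 + 11/3) = 1/3, so the L-coordinate is 1/18.
[KLN] = ½·((-2)·(7−(101/18)) + 2·(101/18−5) + (-34/9)·(5−7)) = ½·(-25/9 + 11/9 + 68/9) = 3, so the M-coordinate is 1/2.
Check: 4/9 + 1/18 + 1/2 = 1.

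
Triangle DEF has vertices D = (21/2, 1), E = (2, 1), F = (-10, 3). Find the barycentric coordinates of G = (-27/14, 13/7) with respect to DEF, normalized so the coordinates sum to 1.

(1/7, 3/7, 3/7)

Signed area of the reference triangle: [DEF] = ½·((21/2)·(1−3) + 2·(3−1) + (-10)·(1−1)) = ½·(-21 + 4 + 0) = -17/2.
[GEF] = ½·((-27/14)·(1−3) + 2·(3−(13/7)) + (-10)·(13/7−1)) = ½·(27/7 + 16/7 − 60/7) = -17/14, so the D-coordinate is (-17/14)/(-17/2) = 1/7.
[DGF] = ½·((21/2)·(13/7−3) + (-27/14)·(3−1) + (-10)·(1−(13/7))) = ½·(-12 − 27/7 + 60/7) = -51/14, so the E-coordinate is 3/7.
[DEG] = ½·((21/2)·(1−(13/7)) + 2·(13/7−1) + (-27/14)·(1−1)) = ½·(-9 + 12/7 + 0) = -51/14, so the F-coordinate is 3/7.
Check: 1/7 + 3/7 + 3/7 = 1.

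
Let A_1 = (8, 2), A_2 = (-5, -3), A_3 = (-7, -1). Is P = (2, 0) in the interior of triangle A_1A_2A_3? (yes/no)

Barycentric coordinates of P: (5/9, 1/3, 1/9).
The three coordinates are positive, positive, positive; a point is interior exactly when all three are positive.

yes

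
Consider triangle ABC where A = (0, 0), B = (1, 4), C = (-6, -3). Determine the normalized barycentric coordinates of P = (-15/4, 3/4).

Signed area of the reference triangle: [ABC] = ½·(0·(4−(-3)) + 1·(-3−0) + (-6)·(0−4)) = ½·(0 − 3 + 24) = 21/2.
[PBC] = ½·((-15/4)·(4−(-3)) + 1·(-3−(3/4)) + (-6)·(3/4−4)) = ½·(-105/4 − 15/4 + 39/2) = -21/4, so the A-coordinate is (-21/4)/(21/2) = -1/2.
[APC] = ½·(0·(3/4−(-3)) + (-15/4)·(-3−0) + (-6)·(0−(3/4))) = ½·(0 + 45/4 + 9/2) = 63/8, so the B-coordinate is 3/4.
[ABP] = ½·(0·(4−(3/4)) + 1·(3/4−0) + (-15/4)·(0−4)) = ½·(0 + 3/4 + 15) = 63/8, so the C-coordinate is 3/4.

(-1/2, 3/4, 3/4)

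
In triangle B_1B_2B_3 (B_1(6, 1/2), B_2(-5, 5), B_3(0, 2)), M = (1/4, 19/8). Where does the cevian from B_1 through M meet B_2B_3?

Barycentric coordinates of M with respect to B_1B_2B_3: (1/4, 1/4, 1/2).
On side B_2B_3 the B_1-coordinate is zero; dropping M's B_1-weight 1/4 and renormalizing the remaining 1/4 : 1/2 gives weights 1/3, 2/3 on B_2, B_3.
N = (1/3)·(-5, 5) + (2/3)·(0, 2) = (-5/3, 3).

(-5/3, 3)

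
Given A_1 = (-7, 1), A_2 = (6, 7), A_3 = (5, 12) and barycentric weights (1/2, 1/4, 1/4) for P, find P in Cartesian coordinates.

P = (1/2)·A_1 + (1/4)·A_2 + (1/4)·A_3.
x-coordinate: (1/2)·(-7) + (1/4)·6 + (1/4)·5 = -3/4.
y-coordinate: (1/2)·1 + (1/4)·7 + (1/4)·12 = 21/4.

(-3/4, 21/4)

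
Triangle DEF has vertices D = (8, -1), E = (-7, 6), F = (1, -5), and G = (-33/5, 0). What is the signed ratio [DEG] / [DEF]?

[DEF] = ½·(8·(6−(-5)) + (-7)·(-5−(-1)) + 1·(-1−6)) = ½·(88 + 28 − 7) = 109/2.
[DEG] = ½·(8·(6−0) + (-7)·(0−(-1)) + (-33/5)·(-1−6)) = ½·(48 − 7 + 231/5) = 218/5, so the ratio is (218/5)/(109/2) = 4/5.

4/5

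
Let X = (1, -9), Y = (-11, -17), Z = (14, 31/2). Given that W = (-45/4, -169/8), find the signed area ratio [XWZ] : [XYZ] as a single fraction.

[XYZ] = ½·(1·(-17−(31/2)) + (-11)·(31/2−(-9)) + 14·(-9−(-17))) = ½·(-65/2 − 539/2 + 112) = -95.
[XWZ] = ½·(1·(-169/8−(31/2)) + (-45/4)·(31/2−(-9)) + 14·(-9−(-169/8))) = ½·(-293/8 − 2205/8 + 679/4) = -285/4, so the ratio is (-285/4)/(-95) = 3/4.

3/4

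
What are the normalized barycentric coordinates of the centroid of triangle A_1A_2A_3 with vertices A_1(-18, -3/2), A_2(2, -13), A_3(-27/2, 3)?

The centroid is the average of the vertices, so each weight is 1/3.

(1/3, 1/3, 1/3)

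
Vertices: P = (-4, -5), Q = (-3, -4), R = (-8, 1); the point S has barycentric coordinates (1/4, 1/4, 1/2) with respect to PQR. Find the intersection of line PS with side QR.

Line PS meets QR where the P-coordinate vanishes; zeroing S's P-weight and renormalizing leaves Q, R-weights 1/4 : 1/2 → (1/3, 2/3).
So T = (1/3)·Q + (2/3)·R = (-19/3, -2/3).

(-19/3, -2/3)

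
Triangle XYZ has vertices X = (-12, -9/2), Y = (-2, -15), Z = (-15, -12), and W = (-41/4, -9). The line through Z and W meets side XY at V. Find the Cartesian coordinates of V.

Barycentric coordinates of W with respect to XYZ: (1/2, 1/4, 1/4).
On side XY the Z-coordinate is zero; dropping W's Z-weight 1/4 and renormalizing the remaining 1/2 : 1/4 gives weights 2/3, 1/3 on X, Y.
V = (2/3)·(-12, -9/2) + (1/3)·(-2, -15) = (-26/3, -8).

(-26/3, -8)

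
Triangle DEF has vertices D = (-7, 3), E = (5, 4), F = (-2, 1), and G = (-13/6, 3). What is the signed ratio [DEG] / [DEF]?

1/6

[DEF] = ½·((-7)·(4−1) + 5·(1−3) + (-2)·(3−4)) = ½·(-21 − 10 + 2) = -29/2.
[DEG] = ½·((-7)·(4−3) + 5·(3−3) + (-13/6)·(3−4)) = ½·(-7 + 0 + 13/6) = -29/12, so the ratio is (-29/12)/(-29/2) = 1/6.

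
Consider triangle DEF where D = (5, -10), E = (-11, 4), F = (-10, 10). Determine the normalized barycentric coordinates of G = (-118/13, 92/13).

(1/13, 3/13, 9/13)

Signed area of the reference triangle: [DEF] = ½·(5·(4−10) + (-11)·(10−(-10)) + (-10)·(-10−4)) = ½·(-30 − 220 + 140) = -55.
[GEF] = ½·((-118/13)·(4−10) + (-11)·(10−(92/13)) + (-10)·(92/13−4)) = ½·(708/13 − 418/13 − 400/13) = -55/13, so the D-coordinate is (-55/13)/(-55) = 1/13.
[DGF] = ½·(5·(92/13−10) + (-118/13)·(10−(-10)) + (-10)·(-10−(92/13))) = ½·(-190/13 − 2360/13 + 2220/13) = -165/13, so the E-coordinate is 3/13.
[DEG] = ½·(5·(4−(92/13)) + (-11)·(92/13−(-10)) + (-118/13)·(-10−4)) = ½·(-200/13 − 2442/13 + 1652/13) = -495/13, so the F-coordinate is 9/13.
Check: 1/13 + 3/13 + 9/13 = 1.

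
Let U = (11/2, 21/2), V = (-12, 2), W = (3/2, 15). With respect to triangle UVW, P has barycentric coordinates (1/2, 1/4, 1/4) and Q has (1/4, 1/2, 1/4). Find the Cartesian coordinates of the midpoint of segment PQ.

(-33/16, 135/16)

Barycentric coordinates of the midpoint are the average: (3/8, 3/8, 1/4).
Converting: (3/8)·U + (3/8)·V + (1/4)·W = (-33/16, 135/16).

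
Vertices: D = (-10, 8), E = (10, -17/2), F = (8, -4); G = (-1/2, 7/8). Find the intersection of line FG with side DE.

(-10/3, 5/2)

Barycentric coordinates of G with respect to DEF: (1/2, 1/4, 1/4).
On side DE the F-coordinate is zero; dropping G's F-weight 1/4 and renormalizing the remaining 1/2 : 1/4 gives weights 2/3, 1/3 on D, E.
H = (2/3)·(-10, 8) + (1/3)·(10, -17/2) = (-10/3, 5/2).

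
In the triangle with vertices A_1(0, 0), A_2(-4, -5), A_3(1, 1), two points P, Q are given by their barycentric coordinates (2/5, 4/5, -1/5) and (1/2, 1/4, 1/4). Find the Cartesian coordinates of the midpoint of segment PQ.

Barycentric coordinates of the midpoint are the average: (9/20, 21/40, 1/40).
Converting: (9/20)·A_1 + (21/40)·A_2 + (1/40)·A_3 = (-83/40, -13/5).

(-83/40, -13/5)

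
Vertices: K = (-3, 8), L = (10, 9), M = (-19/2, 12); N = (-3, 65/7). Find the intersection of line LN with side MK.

Barycentric coordinates of N with respect to KLM: (4/7, 1/7, 2/7).
On side MK the L-coordinate is zero; dropping N's L-weight 1/7 and renormalizing the remaining 2/7 : 4/7 gives weights 1/3, 2/3 on M, K.
J = (1/3)·(-19/2, 12) + (2/3)·(-3, 8) = (-31/6, 28/3).

(-31/6, 28/3)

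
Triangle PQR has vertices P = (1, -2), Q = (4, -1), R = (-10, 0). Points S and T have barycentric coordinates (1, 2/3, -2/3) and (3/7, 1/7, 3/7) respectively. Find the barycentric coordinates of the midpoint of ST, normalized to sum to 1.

Since both coordinate triples sum to 1, the midpoint's barycentrics are the componentwise average.
(1+3/7)/2 = 5/7; similarly 17/42 and -5/42.

(5/7, 17/42, -5/42)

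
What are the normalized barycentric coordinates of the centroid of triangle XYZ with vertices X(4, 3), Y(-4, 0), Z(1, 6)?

The centroid is the average of the vertices, so each weight is 1/3.

(1/3, 1/3, 1/3)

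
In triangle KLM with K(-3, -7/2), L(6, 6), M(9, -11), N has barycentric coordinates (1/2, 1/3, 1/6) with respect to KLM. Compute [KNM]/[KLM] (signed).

1/3

The signed ratio [KNM]/[KLM] equals the barycentric coordinate of N at vertex L, which is 1/3.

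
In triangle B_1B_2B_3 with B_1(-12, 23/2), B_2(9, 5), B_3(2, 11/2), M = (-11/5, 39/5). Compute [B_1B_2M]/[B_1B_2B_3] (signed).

2/5

[B_1B_2B_3] = ½·((-12)·(5−(11/2)) + 9·(11/2−(23/2)) + 2·(23/2−5)) = ½·(6 − 54 + 13) = -35/2.
[B_1B_2M] = ½·((-12)·(5−(39/5)) + 9·(39/5−(23/2)) + (-11/5)·(23/2−5)) = ½·(168/5 − 333/10 − 143/10) = -7, so the ratio is (-7)/(-35/2) = 2/5.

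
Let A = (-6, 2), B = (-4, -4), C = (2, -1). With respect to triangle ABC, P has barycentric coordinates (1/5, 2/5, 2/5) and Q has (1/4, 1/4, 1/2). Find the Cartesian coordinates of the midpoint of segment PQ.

Barycentric coordinates of the midpoint are the average: (9/40, 13/40, 9/20).
Converting: (9/40)·A + (13/40)·B + (9/20)·C = (-7/4, -13/10).

(-7/4, -13/10)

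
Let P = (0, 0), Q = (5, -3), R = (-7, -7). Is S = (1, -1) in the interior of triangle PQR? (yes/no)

yes

Barycentric coordinates of S: (5/7, 1/4, 1/28).
The three coordinates are positive, positive, positive; a point is interior exactly when all three are positive.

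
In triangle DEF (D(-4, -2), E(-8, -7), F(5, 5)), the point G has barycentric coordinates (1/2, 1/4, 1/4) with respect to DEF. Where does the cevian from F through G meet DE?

(-16/3, -11/3)

Line FG meets DE where the F-coordinate vanishes; zeroing G's F-weight and renormalizing leaves D, E-weights 1/2 : 1/4 → (2/3, 1/3).
So H = (2/3)·D + (1/3)·E = (-16/3, -11/3).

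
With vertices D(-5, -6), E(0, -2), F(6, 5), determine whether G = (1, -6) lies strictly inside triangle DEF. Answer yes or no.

no

Barycentric coordinates of G: (-31/11, 6, -24/11).
The three coordinates are negative, positive, negative; a point is interior exactly when all three are positive.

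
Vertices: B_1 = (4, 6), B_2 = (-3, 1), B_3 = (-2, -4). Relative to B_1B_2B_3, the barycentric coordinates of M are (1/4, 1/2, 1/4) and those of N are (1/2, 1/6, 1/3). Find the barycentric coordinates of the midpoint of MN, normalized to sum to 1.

(3/8, 1/3, 7/24)

Since both coordinate triples sum to 1, the midpoint's barycentrics are the componentwise average.
(1/4+1/2)/2 = 3/8; similarly 1/3 and 7/24.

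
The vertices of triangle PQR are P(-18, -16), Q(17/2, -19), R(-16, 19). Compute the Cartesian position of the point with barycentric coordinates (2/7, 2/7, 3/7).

S = (2/7)·P + (2/7)·Q + (3/7)·R.
x-coordinate: (2/7)·(-18) + (2/7)·(17/2) + (3/7)·(-16) = -67/7.
y-coordinate: (2/7)·(-16) + (2/7)·(-19) + (3/7)·19 = -13/7.

(-67/7, -13/7)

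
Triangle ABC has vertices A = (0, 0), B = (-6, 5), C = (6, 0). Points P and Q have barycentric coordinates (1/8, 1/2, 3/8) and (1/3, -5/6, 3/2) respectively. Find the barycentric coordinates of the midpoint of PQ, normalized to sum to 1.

Since both coordinate triples sum to 1, the midpoint's barycentrics are the componentwise average.
(1/8+1/3)/2 = 11/48; similarly -1/6 and 15/16.

(11/48, -1/6, 15/16)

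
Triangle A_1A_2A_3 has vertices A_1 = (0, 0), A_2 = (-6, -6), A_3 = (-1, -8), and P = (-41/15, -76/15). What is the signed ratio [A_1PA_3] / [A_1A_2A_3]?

[A_1A_2A_3] = ½·(0·(-6−(-8)) + (-6)·(-8−0) + (-1)·(0−(-6))) = ½·(0 + 48 − 6) = 21.
[A_1PA_3] = ½·(0·(-76/15−(-8)) + (-41/15)·(-8−0) + (-1)·(0−(-76/15))) = ½·(0 + 328/15 − 76/15) = 42/5, so the ratio is (42/5)/21 = 2/5.

2/5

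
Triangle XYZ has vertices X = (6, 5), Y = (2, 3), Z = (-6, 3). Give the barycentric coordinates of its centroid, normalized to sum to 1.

The centroid is the average of the vertices, so each weight is 1/3.

(1/3, 1/3, 1/3)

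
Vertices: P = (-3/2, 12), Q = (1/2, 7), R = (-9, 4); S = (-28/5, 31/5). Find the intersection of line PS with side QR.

Barycentric coordinates of S with respect to PQR: (1/5, 1/5, 3/5).
On side QR the P-coordinate is zero; dropping S's P-weight 1/5 and renormalizing the remaining 1/5 : 3/5 gives weights 1/4, 3/4 on Q, R.
T = (1/4)·(1/2, 7) + (3/4)·(-9, 4) = (-53/8, 19/4).

(-53/8, 19/4)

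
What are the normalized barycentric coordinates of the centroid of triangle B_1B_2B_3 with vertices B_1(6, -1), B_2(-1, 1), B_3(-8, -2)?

(1/3, 1/3, 1/3)

The centroid is the average of the vertices, so each weight is 1/3.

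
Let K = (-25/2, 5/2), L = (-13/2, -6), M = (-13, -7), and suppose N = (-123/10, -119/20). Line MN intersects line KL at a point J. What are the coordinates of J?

(-19/2, -7/4)

Barycentric coordinates of N with respect to KLM: (1/10, 1/10, 4/5).
On side KL the M-coordinate is zero; dropping N's M-weight 4/5 and renormalizing the remaining 1/10 : 1/10 gives weights 1/2, 1/2 on K, L.
J = (1/2)·(-25/2, 5/2) + (1/2)·(-13/2, -6) = (-19/2, -7/4).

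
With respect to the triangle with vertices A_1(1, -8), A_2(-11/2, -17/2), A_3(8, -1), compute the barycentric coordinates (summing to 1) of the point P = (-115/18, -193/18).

(5/9, 7/9, -1/3)

Signed area of the reference triangle: [A_1A_2A_3] = ½·(1·(-17/2−(-1)) + (-11/2)·(-1−(-8)) + 8·(-8−(-17/2))) = ½·(-15/2 − 77/2 + 4) = -21.
[PA_2A_3] = ½·((-115/18)·(-17/2−(-1)) + (-11/2)·(-1−(-193/18)) + 8·(-193/18−(-17/2))) = ½·(575/12 − 1925/36 − 160/9) = -35/3, so the A_1-coordinate is (-35/3)/(-21) = 5/9.
[A_1PA_3] = ½·(1·(-193/18−(-1)) + (-115/18)·(-1−(-8)) + 8·(-8−(-193/18))) = ½·(-175/18 − 805/18 + 196/9) = -49/3, so the A_2-coordinate is 7/9.
[A_1A_2P] = ½·(1·(-17/2−(-193/18)) + (-11/2)·(-193/18−(-8)) + (-115/18)·(-8−(-17/2))) = ½·(20/9 + 539/36 − 115/36) = 7, so the A_3-coordinate is -1/3.
Check: 5/9 + 7/9 − 1/3 = 1.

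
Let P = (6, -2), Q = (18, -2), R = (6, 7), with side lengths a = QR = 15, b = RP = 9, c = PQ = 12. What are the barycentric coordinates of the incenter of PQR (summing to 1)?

The incenter has barycentric coordinates proportional to the opposite side lengths: (15 : 9 : 12).
Normalizing by 15+9+12 = 36 gives (5/12, 1/4, 1/3).

(5/12, 1/4, 1/3)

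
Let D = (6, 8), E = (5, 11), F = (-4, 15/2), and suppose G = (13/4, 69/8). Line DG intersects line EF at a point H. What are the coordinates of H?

Barycentric coordinates of G with respect to DEF: (1/2, 1/4, 1/4).
On side EF the D-coordinate is zero; dropping G's D-weight 1/2 and renormalizing the remaining 1/4 : 1/4 gives weights 1/2, 1/2 on E, F.
H = (1/2)·(5, 11) + (1/2)·(-4, 15/2) = (1/2, 37/4).

(1/2, 37/4)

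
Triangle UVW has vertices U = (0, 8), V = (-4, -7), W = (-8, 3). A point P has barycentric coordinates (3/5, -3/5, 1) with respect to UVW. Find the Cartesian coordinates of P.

P = (3/5)·U + (-3/5)·V + 1·W.
x-coordinate: (3/5)·0 + (-3/5)·(-4) + 1·(-8) = -28/5.
y-coordinate: (3/5)·8 + (-3/5)·(-7) + 1·3 = 12.

(-28/5, 12)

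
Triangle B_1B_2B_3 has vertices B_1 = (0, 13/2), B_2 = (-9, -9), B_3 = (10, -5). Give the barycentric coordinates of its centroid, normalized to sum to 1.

The centroid is the average of the vertices, so each weight is 1/3.

(1/3, 1/3, 1/3)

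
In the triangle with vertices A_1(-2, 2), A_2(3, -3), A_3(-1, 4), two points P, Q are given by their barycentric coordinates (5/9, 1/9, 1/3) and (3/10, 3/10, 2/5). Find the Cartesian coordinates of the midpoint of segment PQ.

Barycentric coordinates of the midpoint are the average: (77/180, 37/180, 11/30).
Converting: (77/180)·A_1 + (37/180)·A_2 + (11/30)·A_3 = (-109/180, 307/180).

(-109/180, 307/180)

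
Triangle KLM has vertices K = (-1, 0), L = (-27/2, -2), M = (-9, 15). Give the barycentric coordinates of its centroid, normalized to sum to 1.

(1/3, 1/3, 1/3)

The centroid is the average of the vertices, so each weight is 1/3.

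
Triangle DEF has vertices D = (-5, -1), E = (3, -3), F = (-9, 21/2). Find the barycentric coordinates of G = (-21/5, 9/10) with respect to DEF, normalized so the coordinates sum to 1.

Signed area of the reference triangle: [DEF] = ½·((-5)·(-3−(21/2)) + 3·(21/2−(-1)) + (-9)·(-1−(-3))) = ½·(135/2 + 69/2 − 18) = 42.
[GEF] = ½·((-21/5)·(-3−(21/2)) + 3·(21/2−(9/10)) + (-9)·(9/10−(-3))) = ½·(567/10 + 144/5 − 351/10) = 126/5, so the D-coordinate is (126/5)/42 = 3/5.
[DGF] = ½·((-5)·(9/10−(21/2)) + (-21/5)·(21/2−(-1)) + (-9)·(-1−(9/10))) = ½·(48 − 483/10 + 171/10) = 42/5, so the E-coordinate is 1/5.
[DEG] = ½·((-5)·(-3−(9/10)) + 3·(9/10−(-1)) + (-21/5)·(-1−(-3))) = ½·(39/2 + 57/10 − 42/5) = 42/5, so the F-coordinate is 1/5.

(3/5, 1/5, 1/5)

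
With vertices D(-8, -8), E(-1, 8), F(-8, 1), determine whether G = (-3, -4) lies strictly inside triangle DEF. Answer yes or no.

no

Barycentric coordinates of G: (10/9, 5/7, -52/63).
The three coordinates are positive, positive, negative; a point is interior exactly when all three are positive.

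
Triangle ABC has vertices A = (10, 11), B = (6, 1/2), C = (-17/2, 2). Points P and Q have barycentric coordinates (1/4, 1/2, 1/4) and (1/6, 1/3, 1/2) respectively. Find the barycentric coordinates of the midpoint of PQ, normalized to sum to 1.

Since both coordinate triples sum to 1, the midpoint's barycentrics are the componentwise average.
(1/4+1/6)/2 = 5/24; similarly 5/12 and 3/8.

(5/24, 5/12, 3/8)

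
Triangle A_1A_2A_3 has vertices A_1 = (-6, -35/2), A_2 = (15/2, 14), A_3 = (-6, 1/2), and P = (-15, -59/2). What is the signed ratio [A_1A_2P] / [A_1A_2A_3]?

1/2

[A_1A_2A_3] = ½·((-6)·(14−(1/2)) + (15/2)·(1/2−(-35/2)) + (-6)·(-35/2−14)) = ½·(-81 + 135 + 189) = 243/2.
[A_1A_2P] = ½·((-6)·(14−(-59/2)) + (15/2)·(-59/2−(-35/2)) + (-15)·(-35/2−14)) = ½·(-261 − 90 + 945/2) = 243/4, so the ratio is (243/4)/(243/2) = 1/2.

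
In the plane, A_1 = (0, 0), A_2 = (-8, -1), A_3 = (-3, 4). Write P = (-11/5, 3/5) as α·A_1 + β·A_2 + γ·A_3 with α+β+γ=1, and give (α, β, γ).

(3/5, 1/5, 1/5)

Signed area of the reference triangle: [A_1A_2A_3] = ½·(0·(-1−4) + (-8)·(4−0) + (-3)·(0−(-1))) = ½·(0 − 32 − 3) = -35/2.
[PA_2A_3] = ½·((-11/5)·(-1−4) + (-8)·(4−(3/5)) + (-3)·(3/5−(-1))) = ½·(11 − 136/5 − 24/5) = -21/2, so the A_1-coordinate is (-21/2)/(-35/2) = 3/5.
[A_1PA_3] = ½·(0·(3/5−4) + (-11/5)·(4−0) + (-3)·(0−(3/5))) = ½·(0 − 44/5 + 9/5) = -7/2, so the A_2-coordinate is 1/5.
[A_1A_2P] = ½·(0·(-1−(3/5)) + (-8)·(3/5−0) + (-11/5)·(0−(-1))) = ½·(0 − 24/5 − 11/5) = -7/2, so the A_3-coordinate is 1/5.
Check: 3/5 + 1/5 + 1/5 = 1.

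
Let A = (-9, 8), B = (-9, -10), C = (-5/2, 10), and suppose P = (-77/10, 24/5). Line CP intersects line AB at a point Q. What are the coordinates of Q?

Barycentric coordinates of P with respect to ABC: (3/5, 1/5, 1/5).
On side AB the C-coordinate is zero; dropping P's C-weight 1/5 and renormalizing the remaining 3/5 : 1/5 gives weights 3/4, 1/4 on A, B.
Q = (3/4)·(-9, 8) + (1/4)·(-9, -10) = (-9, 7/2).

(-9, 7/2)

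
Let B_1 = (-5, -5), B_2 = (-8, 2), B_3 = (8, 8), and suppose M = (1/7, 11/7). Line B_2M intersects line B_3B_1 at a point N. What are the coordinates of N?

(3/2, 3/2)

Barycentric coordinates of M with respect to B_1B_2B_3: (3/7, 1/7, 3/7).
On side B_3B_1 the B_2-coordinate is zero; dropping M's B_2-weight 1/7 and renormalizing the remaining 3/7 : 3/7 gives weights 1/2, 1/2 on B_3, B_1.
N = (1/2)·(8, 8) + (1/2)·(-5, -5) = (3/2, 3/2).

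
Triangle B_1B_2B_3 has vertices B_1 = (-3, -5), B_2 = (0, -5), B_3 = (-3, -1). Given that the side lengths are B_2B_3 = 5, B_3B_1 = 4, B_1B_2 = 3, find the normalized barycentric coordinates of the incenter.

The incenter has barycentric coordinates proportional to the opposite side lengths: (5 : 4 : 3).
Normalizing by 5+4+3 = 12 gives (5/12, 1/3, 1/4).

(5/12, 1/3, 1/4)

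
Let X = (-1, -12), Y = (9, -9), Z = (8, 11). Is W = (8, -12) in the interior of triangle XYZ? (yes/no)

Barycentric coordinates of W: (23/203, 207/203, -27/203).
The three coordinates are positive, positive, negative; a point is interior exactly when all three are positive.

no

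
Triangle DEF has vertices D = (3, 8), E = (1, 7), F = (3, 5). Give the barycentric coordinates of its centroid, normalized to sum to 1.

The centroid is the average of the vertices, so each weight is 1/3.

(1/3, 1/3, 1/3)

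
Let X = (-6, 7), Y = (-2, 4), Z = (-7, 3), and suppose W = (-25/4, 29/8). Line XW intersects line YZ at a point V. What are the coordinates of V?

Barycentric coordinates of W with respect to XYZ: (1/8, 1/8, 3/4).
On side YZ the X-coordinate is zero; dropping W's X-weight 1/8 and renormalizing the remaining 1/8 : 3/4 gives weights 1/7, 6/7 on Y, Z.
V = (1/7)·(-2, 4) + (6/7)·(-7, 3) = (-44/7, 22/7).

(-44/7, 22/7)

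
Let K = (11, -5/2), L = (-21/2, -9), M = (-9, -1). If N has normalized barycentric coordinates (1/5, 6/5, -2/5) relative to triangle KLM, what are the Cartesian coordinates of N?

N = (1/5)·K + (6/5)·L + (-2/5)·M.
x-coordinate: (1/5)·11 + (6/5)·(-21/2) + (-2/5)·(-9) = -34/5.
y-coordinate: (1/5)·(-5/2) + (6/5)·(-9) + (-2/5)·(-1) = -109/10.

(-34/5, -109/10)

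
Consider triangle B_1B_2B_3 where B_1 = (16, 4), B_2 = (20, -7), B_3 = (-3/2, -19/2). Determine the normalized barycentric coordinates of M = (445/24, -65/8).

Signed area of the reference triangle: [B_1B_2B_3] = ½·(16·(-7−(-19/2)) + 20·(-19/2−4) + (-3/2)·(4−(-7))) = ½·(40 − 270 − 33/2) = -493/4.
[MB_2B_3] = ½·((445/24)·(-7−(-19/2)) + 20·(-19/2−(-65/8)) + (-3/2)·(-65/8−(-7))) = ½·(2225/48 − 55/2 + 27/16) = 493/48, so the B_1-coordinate is (493/48)/(-493/4) = -1/12.
[B_1MB_3] = ½·(16·(-65/8−(-19/2)) + (445/24)·(-19/2−4) + (-3/2)·(4−(-65/8))) = ½·(22 − 4005/16 − 291/16) = -493/4, so the B_2-coordinate is 1.
[B_1B_2M] = ½·(16·(-7−(-65/8)) + 20·(-65/8−4) + (445/24)·(4−(-7))) = ½·(18 − 485/2 + 4895/24) = -493/48, so the B_3-coordinate is 1/12.
Check: -1/12 + 1 + 1/12 = 1.

(-1/12, 1, 1/12)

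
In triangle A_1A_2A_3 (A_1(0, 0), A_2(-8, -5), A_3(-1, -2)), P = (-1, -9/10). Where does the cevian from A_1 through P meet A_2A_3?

(-10/3, -3)

Barycentric coordinates of P with respect to A_1A_2A_3: (7/10, 1/10, 1/5).
On side A_2A_3 the A_1-coordinate is zero; dropping P's A_1-weight 7/10 and renormalizing the remaining 1/10 : 1/5 gives weights 1/3, 2/3 on A_2, A_3.
Q = (1/3)·(-8, -5) + (2/3)·(-1, -2) = (-10/3, -3).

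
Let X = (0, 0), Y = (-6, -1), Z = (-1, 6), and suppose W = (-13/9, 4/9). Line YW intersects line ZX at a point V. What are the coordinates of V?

(-1/7, 6/7)

Barycentric coordinates of W with respect to XYZ: (2/3, 2/9, 1/9).
On side ZX the Y-coordinate is zero; dropping W's Y-weight 2/9 and renormalizing the remaining 1/9 : 2/3 gives weights 1/7, 6/7 on Z, X.
V = (1/7)·(-1, 6) + (6/7)·(0, 0) = (-1/7, 6/7).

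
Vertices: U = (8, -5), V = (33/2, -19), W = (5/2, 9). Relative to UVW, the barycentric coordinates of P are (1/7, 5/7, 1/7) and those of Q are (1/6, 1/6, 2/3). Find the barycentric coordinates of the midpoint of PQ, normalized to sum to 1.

(13/84, 37/84, 17/42)

Since both coordinate triples sum to 1, the midpoint's barycentrics are the componentwise average.
(1/7+1/6)/2 = 13/84; similarly 37/84 and 17/42.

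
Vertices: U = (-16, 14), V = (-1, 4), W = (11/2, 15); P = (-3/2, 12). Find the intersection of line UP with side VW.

Barycentric coordinates of P with respect to UVW: (1/4, 1/4, 1/2).
On side VW the U-coordinate is zero; dropping P's U-weight 1/4 and renormalizing the remaining 1/4 : 1/2 gives weights 1/3, 2/3 on V, W.
Q = (1/3)·(-1, 4) + (2/3)·(11/2, 15) = (10/3, 34/3).

(10/3, 34/3)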